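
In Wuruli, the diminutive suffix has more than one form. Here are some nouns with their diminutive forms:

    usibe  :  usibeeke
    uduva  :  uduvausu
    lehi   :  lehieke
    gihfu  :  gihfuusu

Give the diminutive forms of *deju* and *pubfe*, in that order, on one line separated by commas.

dejuusu, pubfeeke

The suffix is conditioned by the last vowel: -eke when the last vowel of the stem is a front vowel (*usibe*, *lehi*); -usu when the last vowel of the stem is a back vowel (*uduva*, *gihfu*).
Since the last vowel of *deju* is /u/ (a back vowel), it takes -usu, giving *dejuusu*.
*pubfe* — last vowel /e/ (a front vowel) → -eke → *pubfeeke*.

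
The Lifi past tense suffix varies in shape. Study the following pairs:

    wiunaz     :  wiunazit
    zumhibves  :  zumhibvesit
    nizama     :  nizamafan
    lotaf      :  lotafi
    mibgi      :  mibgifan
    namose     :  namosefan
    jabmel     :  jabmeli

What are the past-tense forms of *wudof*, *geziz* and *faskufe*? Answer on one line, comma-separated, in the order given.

Looking at the final sound of each stem: -it when the stem ends in a sibilant (*wiunaz*, *zumhibves*); -i when the stem ends in a non-sibilant consonant (*lotaf*, *jabmel*); -fan when the stem ends in a vowel (*nizama*, *mibgi*, *namose*).
*wudof* — final sound /f/ (a non-sibilant consonant) → -i → *wudofi*.
*geziz* — final sound /z/ (a sibilant) → -it → *gezizit*.
Since the final sound of *faskufe* is /e/ (a vowel), it takes -fan, giving *faskufefan*.

wudofi, gezizit, faskufefan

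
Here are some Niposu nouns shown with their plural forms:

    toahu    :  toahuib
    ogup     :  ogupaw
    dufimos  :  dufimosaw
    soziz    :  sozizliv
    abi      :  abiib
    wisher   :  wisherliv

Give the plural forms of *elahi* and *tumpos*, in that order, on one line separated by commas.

elahiib, tumposaw

The suffix is conditioned by the final sound: -aw when the stem ends in a voiceless consonant (*ogup*, *dufimos*); -liv when the stem ends in a voiced consonant (*soziz*, *wisher*); -ib when the stem ends in a vowel (*toahu*, *abi*).
Since the final sound of *elahi* is /i/ (a vowel), it takes -ib, giving *elahiib*.
*tumpos*: final sound = /s/, a voiceless consonant → -aw → *tumposaw*.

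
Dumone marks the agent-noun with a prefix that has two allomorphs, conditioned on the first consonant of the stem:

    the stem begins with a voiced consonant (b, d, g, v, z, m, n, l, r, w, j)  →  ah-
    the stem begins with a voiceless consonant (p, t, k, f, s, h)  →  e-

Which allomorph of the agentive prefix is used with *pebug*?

e-

*pebug* — first consonant /p/ (voiceless) → e-.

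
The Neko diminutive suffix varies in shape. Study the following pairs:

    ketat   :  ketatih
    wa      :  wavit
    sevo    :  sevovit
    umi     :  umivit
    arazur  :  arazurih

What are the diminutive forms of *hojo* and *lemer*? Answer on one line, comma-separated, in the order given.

hojovit, lemerih

The suffix is conditioned by the final sound: -ih when the stem ends in a consonant (*ketat*, *arazur*); -vit when the stem ends in a vowel (*wa*, *sevo*, *umi*).
The final sound of *hojo* is /o/, which is a vowel, so the suffix is -vit, giving *hojovit*.
*lemer* — final sound /r/ (a consonant) → -ih → *lemerih*.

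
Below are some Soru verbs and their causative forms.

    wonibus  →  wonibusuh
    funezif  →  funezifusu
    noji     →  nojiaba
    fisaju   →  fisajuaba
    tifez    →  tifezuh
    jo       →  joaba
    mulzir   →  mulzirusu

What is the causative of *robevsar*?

robevsarusu

The suffix is conditioned by the final sound: -uh when the stem ends in a sibilant (*wonibus*, *tifez*); -usu when the stem ends in a non-sibilant consonant (*funezif*, *mulzir*); -aba when the stem ends in a vowel (*noji*, *fisaju*, *jo*).
Since the final sound of *robevsar* is /r/ (a non-sibilant consonant), it takes -usu, giving *robevsarusu*.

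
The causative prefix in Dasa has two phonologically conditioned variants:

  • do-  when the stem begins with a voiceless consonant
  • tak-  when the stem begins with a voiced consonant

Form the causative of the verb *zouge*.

The first consonant of *zouge* is /z/, which is voiced, so the prefix is tak-, giving *takzouge*.

takzouge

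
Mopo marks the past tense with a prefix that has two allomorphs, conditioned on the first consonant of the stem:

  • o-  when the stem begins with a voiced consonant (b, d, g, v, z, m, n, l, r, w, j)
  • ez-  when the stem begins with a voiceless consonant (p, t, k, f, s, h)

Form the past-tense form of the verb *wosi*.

owosi

Since the first consonant of *wosi* is /w/ (voiced), it takes o-, giving *owosi*.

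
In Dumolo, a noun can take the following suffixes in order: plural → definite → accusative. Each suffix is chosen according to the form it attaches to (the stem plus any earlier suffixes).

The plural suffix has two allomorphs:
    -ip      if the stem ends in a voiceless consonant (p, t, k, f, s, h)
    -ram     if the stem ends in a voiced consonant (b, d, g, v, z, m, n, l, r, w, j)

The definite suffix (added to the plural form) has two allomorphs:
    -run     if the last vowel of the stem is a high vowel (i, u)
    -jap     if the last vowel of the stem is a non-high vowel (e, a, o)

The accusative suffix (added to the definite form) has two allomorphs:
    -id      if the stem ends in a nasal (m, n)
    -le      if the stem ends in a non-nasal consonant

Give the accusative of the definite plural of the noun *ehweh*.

The final consonant of *ehweh* is /h/, which is voiceless, so the plural suffix is -ip, giving *ehwehip*.
The last vowel of the plural form *ehwehip* is /i/, which is a high vowel, so the definite suffix is -run, giving *ehwehiprun*.
Since the final consonant of the definite form *ehwehiprun* is /n/ (a nasal), it takes -id, giving *ehwehiprunid*.

ehwehiprunid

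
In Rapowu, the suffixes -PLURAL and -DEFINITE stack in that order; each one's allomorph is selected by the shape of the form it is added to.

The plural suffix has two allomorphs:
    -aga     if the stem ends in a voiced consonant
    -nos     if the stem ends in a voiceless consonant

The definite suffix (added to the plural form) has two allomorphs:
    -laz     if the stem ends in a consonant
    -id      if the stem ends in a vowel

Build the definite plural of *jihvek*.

*jihvek* — final consonant /k/ (voiceless) → -nos → *jihveknos*.
The final sound of the plural form *jihveknos* is /s/, which is a consonant, so the definite suffix is -laz, giving *jihveknoslaz*.

jihveknoslaz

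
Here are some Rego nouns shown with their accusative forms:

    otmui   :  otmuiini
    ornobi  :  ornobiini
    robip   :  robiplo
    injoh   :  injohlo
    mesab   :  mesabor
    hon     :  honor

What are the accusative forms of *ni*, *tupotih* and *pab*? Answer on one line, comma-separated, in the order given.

niini, tupotihlo, pabor

The alternation tracks the final sound of the stem — -lo when the stem ends in a voiceless consonant (*robip*, *injoh*); -or when the stem ends in a voiced consonant (*mesab*, *hon*); -ini when the stem ends in a vowel (*otmui*, *ornobi*).
*ni*: final sound = /i/, a vowel → -ini → *niini*.
*tupotih* — final sound /h/ (a voiceless consonant) → -lo → *tupotihlo*.
*pab*: final sound = /b/, a voiced consonant → -or → *pabor*.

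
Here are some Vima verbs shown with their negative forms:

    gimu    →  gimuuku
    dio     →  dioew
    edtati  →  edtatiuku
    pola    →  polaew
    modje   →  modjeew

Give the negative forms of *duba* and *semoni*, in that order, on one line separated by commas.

dubaew, semoniuku

Looking at the last vowel of each stem: -uku when the last vowel of the stem is a high vowel (*gimu*, *edtati*); -ew when the last vowel of the stem is a non-high vowel (*dio*, *pola*, *modje*).
*duba* — last vowel /a/ (a non-high vowel) → -ew → *dubaew*.
*semoni*: last vowel = /i/, a high vowel → -uku → *semoniuku*.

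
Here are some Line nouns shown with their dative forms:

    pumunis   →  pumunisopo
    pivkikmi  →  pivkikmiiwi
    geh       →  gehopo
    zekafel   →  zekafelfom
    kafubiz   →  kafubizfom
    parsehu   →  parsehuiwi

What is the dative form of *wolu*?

woluiwi

The pattern is voicing of the final sound: -opo when the stem ends in a voiceless consonant (*pumunis*, *geh*); -fom when the stem ends in a voiced consonant (*zekafel*, *kafubiz*); -iwi when the stem ends in a vowel (*pivkikmi*, *parsehu*).
The final sound of *wolu* is /u/, which is a vowel, so the suffix is -iwi, giving *woluiwi*.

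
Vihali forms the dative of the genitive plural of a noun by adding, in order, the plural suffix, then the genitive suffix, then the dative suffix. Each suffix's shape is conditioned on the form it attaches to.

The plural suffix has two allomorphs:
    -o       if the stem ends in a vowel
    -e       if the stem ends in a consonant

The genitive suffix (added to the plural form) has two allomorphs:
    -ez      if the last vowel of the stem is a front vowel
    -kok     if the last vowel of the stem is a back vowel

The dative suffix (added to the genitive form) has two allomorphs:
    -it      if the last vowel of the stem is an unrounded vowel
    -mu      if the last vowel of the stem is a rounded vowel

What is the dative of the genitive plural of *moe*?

Since the final sound of *moe* is /e/ (a vowel), it takes -o, giving *moeo*.
Since the last vowel of the plural form *moeo* is /o/ (a back vowel), it takes -kok, giving *moeokok*.
The genitive form *moeokok*: last vowel = /o/, a rounded vowel → -mu → *moeokokmu*.

moeokokmu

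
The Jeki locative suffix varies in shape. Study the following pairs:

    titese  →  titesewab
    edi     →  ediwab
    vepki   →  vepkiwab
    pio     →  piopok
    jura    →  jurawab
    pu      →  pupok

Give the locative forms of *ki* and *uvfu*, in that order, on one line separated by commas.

The alternation tracks the last vowel of the stem — -pok when the last vowel of the stem is a rounded vowel (*pio*, *pu*); -wab when the last vowel of the stem is an unrounded vowel (*titese*, *edi*, *vepki*, *jura*).
The last vowel of *ki* is /i/, which is an unrounded vowel, so the suffix is -wab, giving *kiwab*.
*uvfu* — last vowel /u/ (a rounded vowel) → -pok → *uvfupok*.

kiwab, uvfupok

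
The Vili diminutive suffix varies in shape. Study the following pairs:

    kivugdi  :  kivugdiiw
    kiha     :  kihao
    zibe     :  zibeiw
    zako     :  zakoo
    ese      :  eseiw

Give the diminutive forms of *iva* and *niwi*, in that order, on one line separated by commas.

The suffix is conditioned by the last vowel: -iw when the last vowel of the stem is a front vowel (*kivugdi*, *zibe*, *ese*); -o when the last vowel of the stem is a back vowel (*kiha*, *zako*).
*iva* — last vowel /a/ (a back vowel) → -o → *ivao*.
Since the last vowel of *niwi* is /i/ (a front vowel), it takes -iw, giving *niwiiw*.

ivao, niwiiw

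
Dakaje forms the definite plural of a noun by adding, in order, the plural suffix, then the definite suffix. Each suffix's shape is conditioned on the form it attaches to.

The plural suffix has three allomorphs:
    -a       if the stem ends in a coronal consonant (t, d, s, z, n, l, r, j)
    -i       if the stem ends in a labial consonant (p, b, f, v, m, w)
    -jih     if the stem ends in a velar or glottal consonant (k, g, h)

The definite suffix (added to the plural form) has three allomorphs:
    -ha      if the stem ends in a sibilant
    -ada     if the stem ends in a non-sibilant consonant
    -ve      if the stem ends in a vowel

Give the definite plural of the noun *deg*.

Since the final consonant of *deg* is /g/ (velar/glottal), it takes -jih, giving *degjih*.
The plural form *degjih*: final sound = /h/, a non-sibilant consonant → -ada → *degjihada*.

degjihada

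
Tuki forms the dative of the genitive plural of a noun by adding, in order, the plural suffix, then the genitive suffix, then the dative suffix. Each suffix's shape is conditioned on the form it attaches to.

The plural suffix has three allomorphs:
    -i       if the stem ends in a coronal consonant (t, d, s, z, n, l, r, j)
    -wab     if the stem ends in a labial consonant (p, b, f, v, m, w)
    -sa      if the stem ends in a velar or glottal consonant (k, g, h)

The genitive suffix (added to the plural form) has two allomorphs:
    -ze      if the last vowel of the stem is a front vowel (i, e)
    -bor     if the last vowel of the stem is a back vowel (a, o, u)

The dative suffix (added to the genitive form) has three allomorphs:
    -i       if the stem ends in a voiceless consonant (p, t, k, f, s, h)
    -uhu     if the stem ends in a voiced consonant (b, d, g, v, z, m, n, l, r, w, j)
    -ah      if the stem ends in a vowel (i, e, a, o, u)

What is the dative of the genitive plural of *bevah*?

bevahsaboruhu

*bevah* — final consonant /h/ (velar/glottal) → -sa → *bevahsa*.
The last vowel of the plural form *bevahsa* is /a/, which is a back vowel, so the genitive suffix is -bor, giving *bevahsabor*.
Since the final sound of the genitive form *bevahsabor* is /r/ (a voiced consonant), it takes -uhu, giving *bevahsaboruhu*.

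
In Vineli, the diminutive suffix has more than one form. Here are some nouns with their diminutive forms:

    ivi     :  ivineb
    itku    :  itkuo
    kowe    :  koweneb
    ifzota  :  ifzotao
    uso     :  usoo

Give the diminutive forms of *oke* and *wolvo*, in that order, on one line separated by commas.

okeneb, wolvoo

Looking at the last vowel of each stem: -neb when the last vowel of the stem is a front vowel (*ivi*, *kowe*); -o when the last vowel of the stem is a back vowel (*itku*, *ifzota*, *uso*).
The last vowel of *oke* is /e/, which is a front vowel, so the suffix is -neb, giving *okeneb*.
The last vowel of *wolvo* is /o/, which is a back vowel, so the suffix is -o, giving *wolvoo*.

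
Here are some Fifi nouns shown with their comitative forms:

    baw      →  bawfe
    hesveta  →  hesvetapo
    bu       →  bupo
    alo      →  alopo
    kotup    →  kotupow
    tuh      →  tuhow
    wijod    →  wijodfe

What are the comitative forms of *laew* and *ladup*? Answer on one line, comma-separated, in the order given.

laewfe, ladupow

The alternation tracks the final sound of the stem — -ow when the stem ends in a voiceless consonant (*kotup*, *tuh*); -fe when the stem ends in a voiced consonant (*baw*, *wijod*); -po when the stem ends in a vowel (*hesveta*, *bu*, *alo*).
*laew*: final sound = /w/, a voiced consonant → -fe → *laewfe*.
*ladup* — final sound /p/ (a voiceless consonant) → -ow → *ladupow*.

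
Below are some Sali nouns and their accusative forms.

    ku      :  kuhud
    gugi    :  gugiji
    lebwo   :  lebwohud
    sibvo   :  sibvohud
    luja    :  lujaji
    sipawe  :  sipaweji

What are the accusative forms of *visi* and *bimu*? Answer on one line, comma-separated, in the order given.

visiji, bimuhud

The alternation tracks the last vowel of the stem — -hud when the last vowel of the stem is a rounded vowel (*ku*, *lebwo*, *sibvo*); -ji when the last vowel of the stem is an unrounded vowel (*gugi*, *luja*, *sipawe*).
The last vowel of *visi* is /i/, which is an unrounded vowel, so the suffix is -ji, giving *visiji*.
The last vowel of *bimu* is /u/, which is a rounded vowel, so the suffix is -hud, giving *bimuhud*.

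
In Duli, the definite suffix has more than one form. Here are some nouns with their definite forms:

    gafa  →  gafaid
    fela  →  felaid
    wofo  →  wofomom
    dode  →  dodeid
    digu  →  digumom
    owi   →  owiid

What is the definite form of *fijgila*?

fijgilaid

The alternation tracks the last vowel of the stem — -mom when the last vowel of the stem is a rounded vowel (*wofo*, *digu*); -id when the last vowel of the stem is an unrounded vowel (*gafa*, *fela*, *dode*, *owi*).
Since the last vowel of *fijgila* is /a/ (an unrounded vowel), it takes -id, giving *fijgilaid*.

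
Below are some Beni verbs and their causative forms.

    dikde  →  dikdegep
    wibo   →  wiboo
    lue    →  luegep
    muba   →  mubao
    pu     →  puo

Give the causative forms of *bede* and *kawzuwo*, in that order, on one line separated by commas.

The suffix is conditioned by the last vowel: -gep when the last vowel of the stem is a front vowel (*dikde*, *lue*); -o when the last vowel of the stem is a back vowel (*wibo*, *muba*, *pu*).
Since the last vowel of *bede* is /e/ (a front vowel), it takes -gep, giving *bedegep*.
The last vowel of *kawzuwo* is /o/, which is a back vowel, so the suffix is -o, giving *kawzuwoo*.

bedegep, kawzuwoo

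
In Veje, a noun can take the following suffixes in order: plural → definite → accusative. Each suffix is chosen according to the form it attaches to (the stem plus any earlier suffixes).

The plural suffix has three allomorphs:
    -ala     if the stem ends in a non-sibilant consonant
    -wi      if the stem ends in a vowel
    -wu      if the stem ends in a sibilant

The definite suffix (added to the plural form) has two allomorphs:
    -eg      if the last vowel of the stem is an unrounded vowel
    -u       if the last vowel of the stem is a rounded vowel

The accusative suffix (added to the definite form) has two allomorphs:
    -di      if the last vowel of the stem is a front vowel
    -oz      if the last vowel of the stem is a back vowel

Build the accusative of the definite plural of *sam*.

samalaegdi

*sam*: final sound = /m/, a non-sibilant consonant → -ala → *samala*.
The plural form *samala*: last vowel = /a/, an unrounded vowel → -eg → *samalaeg*.
The last vowel of the definite form *samalaeg* is /e/, which is a front vowel, so the accusative suffix is -di, giving *samalaegdi*.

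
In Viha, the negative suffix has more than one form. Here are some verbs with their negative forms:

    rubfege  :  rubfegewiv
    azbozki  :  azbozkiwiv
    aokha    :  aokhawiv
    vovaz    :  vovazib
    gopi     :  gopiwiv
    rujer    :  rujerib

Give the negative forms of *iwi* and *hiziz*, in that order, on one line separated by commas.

The suffix is conditioned by the final sound: -ib when the stem ends in a consonant (*vovaz*, *rujer*); -wiv when the stem ends in a vowel (*rubfege*, *azbozki*, *aokha*, *gopi*).
Since the final sound of *iwi* is /i/ (a vowel), it takes -wiv, giving *iwiwiv*.
*hiziz*: final sound = /z/, a consonant → -ib → *hizizib*.

iwiwiv, hizizib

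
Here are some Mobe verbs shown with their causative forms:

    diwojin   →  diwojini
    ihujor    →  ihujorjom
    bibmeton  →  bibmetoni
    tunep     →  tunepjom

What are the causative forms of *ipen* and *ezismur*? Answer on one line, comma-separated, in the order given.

ipeni, ezismurjom

Looking at the final consonant of each stem: -i when the stem ends in a nasal (*diwojin*, *bibmeton*); -jom when the stem ends in a non-nasal consonant (*ihujor*, *tunep*).
Since the final consonant of *ipen* is /n/ (a nasal), it takes -i, giving *ipeni*.
*ezismur* — final consonant /r/ (non-nasal) → -jom → *ezismurjom*.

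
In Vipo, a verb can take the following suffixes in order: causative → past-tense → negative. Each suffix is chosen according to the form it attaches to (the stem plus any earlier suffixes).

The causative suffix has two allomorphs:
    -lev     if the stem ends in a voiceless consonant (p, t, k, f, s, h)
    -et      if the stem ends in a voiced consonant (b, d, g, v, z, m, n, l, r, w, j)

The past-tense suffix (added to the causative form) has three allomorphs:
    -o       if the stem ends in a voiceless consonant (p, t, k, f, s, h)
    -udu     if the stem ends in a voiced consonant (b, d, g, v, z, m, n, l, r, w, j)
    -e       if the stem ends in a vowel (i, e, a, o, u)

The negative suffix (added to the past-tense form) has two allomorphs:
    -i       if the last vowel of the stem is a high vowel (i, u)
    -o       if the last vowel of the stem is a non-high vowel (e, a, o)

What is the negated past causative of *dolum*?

The final consonant of *dolum* is /m/, which is voiced, so the causative suffix is -et, giving *dolumet*.
The causative form *dolumet* — final sound /t/ (a voiceless consonant) → -o → *dolumeto*.
The past-tense form *dolumeto*: last vowel = /o/, a non-high vowel → -o → *dolumetoo*.

dolumetoo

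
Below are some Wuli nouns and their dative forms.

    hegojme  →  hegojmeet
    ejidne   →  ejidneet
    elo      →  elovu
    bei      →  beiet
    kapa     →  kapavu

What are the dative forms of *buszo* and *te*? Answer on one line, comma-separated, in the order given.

buszovu, teet

The suffix is conditioned by the last vowel: -et when the last vowel of the stem is a front vowel (*hegojme*, *ejidne*, *bei*); -vu when the last vowel of the stem is a back vowel (*elo*, *kapa*).
*buszo* — last vowel /o/ (a back vowel) → -vu → *buszovu*.
*te*: last vowel = /e/, a front vowel → -et → *teet*.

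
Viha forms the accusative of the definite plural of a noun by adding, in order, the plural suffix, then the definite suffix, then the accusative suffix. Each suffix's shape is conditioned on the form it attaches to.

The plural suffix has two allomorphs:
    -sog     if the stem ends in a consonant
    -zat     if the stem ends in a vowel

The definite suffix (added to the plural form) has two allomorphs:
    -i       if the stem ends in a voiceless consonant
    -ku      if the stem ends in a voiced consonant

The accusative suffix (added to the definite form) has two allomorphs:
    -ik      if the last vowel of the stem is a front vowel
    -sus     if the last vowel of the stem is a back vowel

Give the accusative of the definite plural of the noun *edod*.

edodsogkusus

The final sound of *edod* is /d/, which is a consonant, so the plural suffix is -sog, giving *edodsog*.
The plural form *edodsog* — final consonant /g/ (voiced) → -ku → *edodsogku*.
The definite form *edodsogku*: last vowel = /u/, a back vowel → -sus → *edodsogkusus*.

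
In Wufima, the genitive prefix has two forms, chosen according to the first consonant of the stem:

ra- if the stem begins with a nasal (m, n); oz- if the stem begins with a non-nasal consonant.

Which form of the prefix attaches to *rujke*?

oz-

Since the first consonant of *rujke* is /r/ (non-nasal), it takes oz-.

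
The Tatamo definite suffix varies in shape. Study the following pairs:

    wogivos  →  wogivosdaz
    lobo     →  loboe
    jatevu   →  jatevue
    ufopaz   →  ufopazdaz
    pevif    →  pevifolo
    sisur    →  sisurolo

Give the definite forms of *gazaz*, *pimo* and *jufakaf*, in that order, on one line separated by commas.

The alternation tracks the final sound of the stem — -daz when the stem ends in a sibilant (*wogivos*, *ufopaz*); -olo when the stem ends in a non-sibilant consonant (*pevif*, *sisur*); -e when the stem ends in a vowel (*lobo*, *jatevu*).
Since the final sound of *gazaz* is /z/ (a sibilant), it takes -daz, giving *gazazdaz*.
*pimo*: final sound = /o/, a vowel → -e → *pimoe*.
The final sound of *jufakaf* is /f/, which is a non-sibilant consonant, so the suffix is -olo, giving *jufakafolo*.

gazazdaz, pimoe, jufakafolo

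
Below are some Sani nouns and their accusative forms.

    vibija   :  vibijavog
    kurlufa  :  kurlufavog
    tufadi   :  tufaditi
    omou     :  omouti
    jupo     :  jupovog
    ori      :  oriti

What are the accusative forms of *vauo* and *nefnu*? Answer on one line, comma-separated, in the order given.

The pattern is height harmony: -ti when the last vowel of the stem is a high vowel (*tufadi*, *omou*, *ori*); -vog when the last vowel of the stem is a non-high vowel (*vibija*, *kurlufa*, *jupo*).
The last vowel of *vauo* is /o/, which is a non-high vowel, so the suffix is -vog, giving *vauovog*.
*nefnu* — last vowel /u/ (a high vowel) → -ti → *nefnuti*.

vauovog, nefnuti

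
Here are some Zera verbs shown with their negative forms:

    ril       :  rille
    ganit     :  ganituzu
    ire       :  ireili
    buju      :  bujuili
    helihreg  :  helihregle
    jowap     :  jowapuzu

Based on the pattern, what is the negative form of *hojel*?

hojelle

The alternation tracks the final sound of the stem — -uzu when the stem ends in a voiceless consonant (*ganit*, *jowap*); -le when the stem ends in a voiced consonant (*ril*, *helihreg*); -ili when the stem ends in a vowel (*ire*, *buju*).
*hojel* — final sound /l/ (a voiced consonant) → -le → *hojelle*.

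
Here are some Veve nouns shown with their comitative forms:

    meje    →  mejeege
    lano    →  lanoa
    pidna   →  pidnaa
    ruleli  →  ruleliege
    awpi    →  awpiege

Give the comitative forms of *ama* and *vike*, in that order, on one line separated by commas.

amaa, vikeege

Looking at the last vowel of each stem: -ege when the last vowel of the stem is a front vowel (*meje*, *ruleli*, *awpi*); -a when the last vowel of the stem is a back vowel (*lano*, *pidna*).
*ama* — last vowel /a/ (a back vowel) → -a → *amaa*.
Since the last vowel of *vike* is /e/ (a front vowel), it takes -ege, giving *vikeege*.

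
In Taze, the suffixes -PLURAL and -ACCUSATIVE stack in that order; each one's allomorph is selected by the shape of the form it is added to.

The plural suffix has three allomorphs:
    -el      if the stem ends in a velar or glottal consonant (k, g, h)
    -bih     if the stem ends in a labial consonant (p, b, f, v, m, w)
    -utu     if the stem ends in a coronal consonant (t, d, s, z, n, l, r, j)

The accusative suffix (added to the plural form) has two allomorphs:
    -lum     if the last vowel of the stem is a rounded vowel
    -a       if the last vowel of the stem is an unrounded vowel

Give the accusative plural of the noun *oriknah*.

*oriknah*: final consonant = /h/, velar/glottal → -el → *oriknahel*.
Since the last vowel of the plural form *oriknahel* is /e/ (an unrounded vowel), it takes -a, giving *oriknahela*.

oriknahela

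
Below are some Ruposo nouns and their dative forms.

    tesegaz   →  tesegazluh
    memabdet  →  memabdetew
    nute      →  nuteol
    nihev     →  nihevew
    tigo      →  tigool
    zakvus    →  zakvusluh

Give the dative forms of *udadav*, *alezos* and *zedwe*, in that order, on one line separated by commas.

udadavew, alezosluh, zedweol

The alternation tracks the final sound of the stem — -luh when the stem ends in a sibilant (*tesegaz*, *zakvus*); -ew when the stem ends in a non-sibilant consonant (*memabdet*, *nihev*); -ol when the stem ends in a vowel (*nute*, *tigo*).
Since the final sound of *udadav* is /v/ (a non-sibilant consonant), it takes -ew, giving *udadavew*.
*alezos*: final sound = /s/, a sibilant → -luh → *alezosluh*.
*zedwe*: final sound = /e/, a vowel → -ol → *zedweol*.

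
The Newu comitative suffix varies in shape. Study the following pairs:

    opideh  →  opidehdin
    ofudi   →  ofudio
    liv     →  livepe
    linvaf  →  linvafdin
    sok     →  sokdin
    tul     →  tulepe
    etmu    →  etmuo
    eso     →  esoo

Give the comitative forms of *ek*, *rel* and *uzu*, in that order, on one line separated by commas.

ekdin, relepe, uzuo

The pattern is voicing of the final sound: -din when the stem ends in a voiceless consonant (*opideh*, *linvaf*, *sok*); -epe when the stem ends in a voiced consonant (*liv*, *tul*); -o when the stem ends in a vowel (*ofudi*, *etmu*, *eso*).
*ek* — final sound /k/ (a voiceless consonant) → -din → *ekdin*.
Since the final sound of *rel* is /l/ (a voiced consonant), it takes -epe, giving *relepe*.
The final sound of *uzu* is /u/, which is a vowel, so the suffix is -o, giving *uzuo*.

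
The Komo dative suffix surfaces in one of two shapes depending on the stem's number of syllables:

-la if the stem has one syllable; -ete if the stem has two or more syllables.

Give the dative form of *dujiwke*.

*dujiwke* has 3 syllables, so the suffix is -ete, giving *dujiwkeete*.

dujiwkeete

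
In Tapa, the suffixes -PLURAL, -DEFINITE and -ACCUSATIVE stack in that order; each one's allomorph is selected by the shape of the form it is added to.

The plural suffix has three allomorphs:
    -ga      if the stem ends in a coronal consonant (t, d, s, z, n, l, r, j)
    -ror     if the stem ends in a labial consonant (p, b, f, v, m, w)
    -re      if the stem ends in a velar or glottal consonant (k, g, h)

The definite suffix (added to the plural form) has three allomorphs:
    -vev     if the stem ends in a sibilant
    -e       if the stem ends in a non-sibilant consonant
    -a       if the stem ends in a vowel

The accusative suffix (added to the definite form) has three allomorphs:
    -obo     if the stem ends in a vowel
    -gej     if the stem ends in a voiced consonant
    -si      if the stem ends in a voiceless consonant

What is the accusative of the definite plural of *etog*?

etogreaobo

The final consonant of *etog* is /g/, which is velar/glottal, so the plural suffix is -re, giving *etogre*.
The final sound of the plural form *etogre* is /e/, which is a vowel, so the definite suffix is -a, giving *etogrea*.
Since the final sound of the definite form *etogrea* is /a/ (a vowel), it takes -obo, giving *etogreaobo*.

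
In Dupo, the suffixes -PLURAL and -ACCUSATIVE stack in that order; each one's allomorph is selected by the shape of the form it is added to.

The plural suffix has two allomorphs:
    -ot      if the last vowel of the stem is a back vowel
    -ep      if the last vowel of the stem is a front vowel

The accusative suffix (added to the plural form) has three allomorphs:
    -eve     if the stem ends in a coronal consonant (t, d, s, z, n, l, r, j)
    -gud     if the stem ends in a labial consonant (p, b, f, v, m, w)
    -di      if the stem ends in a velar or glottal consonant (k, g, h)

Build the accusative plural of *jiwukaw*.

jiwukawoteve

The last vowel of *jiwukaw* is /a/, which is a back vowel, so the plural suffix is -ot, giving *jiwukawot*.
The final consonant of the plural form *jiwukawot* is /t/, which is coronal, so the accusative suffix is -eve, giving *jiwukawoteve*.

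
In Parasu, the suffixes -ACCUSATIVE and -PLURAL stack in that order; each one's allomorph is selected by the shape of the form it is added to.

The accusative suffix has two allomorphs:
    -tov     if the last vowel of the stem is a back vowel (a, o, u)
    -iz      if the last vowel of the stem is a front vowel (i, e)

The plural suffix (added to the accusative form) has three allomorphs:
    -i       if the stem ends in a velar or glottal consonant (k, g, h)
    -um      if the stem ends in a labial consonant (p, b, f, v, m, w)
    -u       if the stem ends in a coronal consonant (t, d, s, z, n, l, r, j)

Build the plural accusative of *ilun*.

iluntovum

Since the last vowel of *ilun* is /u/ (a back vowel), it takes -tov, giving *iluntov*.
The accusative form *iluntov* — final consonant /v/ (labial) → -um → *iluntovum*.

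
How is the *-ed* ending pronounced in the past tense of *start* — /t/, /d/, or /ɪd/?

The stem *start* ends in /t/ or /d/.
The -ed suffix is realized as /ɪd/ after /t, d/; as /t/ after other voiceless consonants; and as /d/ after other voiced sounds.
So -ed on *start* is pronounced /ɪd/.

/ɪd/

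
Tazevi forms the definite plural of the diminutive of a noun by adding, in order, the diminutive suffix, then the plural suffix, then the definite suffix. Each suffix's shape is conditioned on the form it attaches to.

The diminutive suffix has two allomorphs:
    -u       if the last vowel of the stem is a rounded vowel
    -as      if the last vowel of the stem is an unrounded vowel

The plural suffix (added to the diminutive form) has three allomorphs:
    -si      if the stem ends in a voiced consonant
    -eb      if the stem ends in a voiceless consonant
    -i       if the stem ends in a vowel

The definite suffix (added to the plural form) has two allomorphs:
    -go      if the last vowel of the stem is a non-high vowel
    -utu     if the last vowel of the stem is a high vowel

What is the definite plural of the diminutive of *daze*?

*daze* — last vowel /e/ (an unrounded vowel) → -as → *dazeas*.
The diminutive form *dazeas*: final sound = /s/, a voiceless consonant → -eb → *dazeaseb*.
Since the last vowel of the plural form *dazeaseb* is /e/ (a non-high vowel), it takes -go, giving *dazeasebgo*.

dazeasebgo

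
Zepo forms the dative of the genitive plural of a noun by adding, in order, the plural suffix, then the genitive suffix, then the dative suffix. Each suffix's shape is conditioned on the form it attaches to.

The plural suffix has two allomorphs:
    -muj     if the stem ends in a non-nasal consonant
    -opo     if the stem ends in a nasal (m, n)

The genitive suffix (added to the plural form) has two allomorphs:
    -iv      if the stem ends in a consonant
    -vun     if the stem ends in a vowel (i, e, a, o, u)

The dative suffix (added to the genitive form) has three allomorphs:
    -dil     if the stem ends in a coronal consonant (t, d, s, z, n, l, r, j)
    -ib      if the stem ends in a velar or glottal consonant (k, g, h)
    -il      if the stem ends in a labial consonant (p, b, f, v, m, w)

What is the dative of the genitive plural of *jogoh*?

jogohmujivil

*jogoh*: final consonant = /h/, non-nasal → -muj → *jogohmuj*.
The final sound of the plural form *jogohmuj* is /j/, which is a consonant, so the genitive suffix is -iv, giving *jogohmujiv*.
The genitive form *jogohmujiv* — final consonant /v/ (labial) → -il → *jogohmujivil*.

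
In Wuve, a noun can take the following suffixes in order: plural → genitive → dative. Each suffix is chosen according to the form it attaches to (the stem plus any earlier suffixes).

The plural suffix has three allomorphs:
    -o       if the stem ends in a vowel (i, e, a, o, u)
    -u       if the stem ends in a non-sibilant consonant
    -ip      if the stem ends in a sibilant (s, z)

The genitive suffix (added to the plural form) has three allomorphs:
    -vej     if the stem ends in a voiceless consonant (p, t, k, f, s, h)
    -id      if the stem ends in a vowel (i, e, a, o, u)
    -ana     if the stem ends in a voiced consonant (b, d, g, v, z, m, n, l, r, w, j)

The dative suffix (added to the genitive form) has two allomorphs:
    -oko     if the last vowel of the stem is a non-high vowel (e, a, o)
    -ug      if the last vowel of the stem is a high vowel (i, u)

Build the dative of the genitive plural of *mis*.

misipvejoko

Since the final sound of *mis* is /s/ (a sibilant), it takes -ip, giving *misip*.
Since the final sound of the plural form *misip* is /p/ (a voiceless consonant), it takes -vej, giving *misipvej*.
The genitive form *misipvej*: last vowel = /e/, a non-high vowel → -oko → *misipvejoko*.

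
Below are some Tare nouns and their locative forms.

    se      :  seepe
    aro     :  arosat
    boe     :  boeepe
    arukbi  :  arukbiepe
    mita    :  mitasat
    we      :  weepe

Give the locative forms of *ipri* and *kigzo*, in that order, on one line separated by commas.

ipriepe, kigzosat

The pattern is front/back vowel harmony: -epe when the last vowel of the stem is a front vowel (*se*, *boe*, *arukbi*, *we*); -sat when the last vowel of the stem is a back vowel (*aro*, *mita*).
*ipri* — last vowel /i/ (a front vowel) → -epe → *ipriepe*.
*kigzo* — last vowel /o/ (a back vowel) → -sat → *kigzosat*.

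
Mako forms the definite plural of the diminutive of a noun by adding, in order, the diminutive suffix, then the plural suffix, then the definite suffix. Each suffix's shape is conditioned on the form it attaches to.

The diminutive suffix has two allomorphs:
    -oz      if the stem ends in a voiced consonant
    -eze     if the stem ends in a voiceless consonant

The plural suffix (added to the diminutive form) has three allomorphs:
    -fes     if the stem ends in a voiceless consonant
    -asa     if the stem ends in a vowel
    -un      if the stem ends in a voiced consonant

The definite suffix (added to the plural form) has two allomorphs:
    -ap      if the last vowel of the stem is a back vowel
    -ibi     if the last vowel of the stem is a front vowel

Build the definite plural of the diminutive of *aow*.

aowozunap

The final consonant of *aow* is /w/, which is voiced, so the diminutive suffix is -oz, giving *aowoz*.
The final sound of the diminutive form *aowoz* is /z/, which is a voiced consonant, so the plural suffix is -un, giving *aowozun*.
The last vowel of the plural form *aowozun* is /u/, which is a back vowel, so the definite suffix is -ap, giving *aowozunap*.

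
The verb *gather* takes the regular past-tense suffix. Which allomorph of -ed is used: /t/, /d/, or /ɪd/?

/d/

The stem *gather* ends in a voiced sound other than /d/.
The -ed suffix is realized as /ɪd/ after /t, d/; as /t/ after other voiceless consonants; and as /d/ after other voiced sounds.
So -ed on *gather* is pronounced /d/.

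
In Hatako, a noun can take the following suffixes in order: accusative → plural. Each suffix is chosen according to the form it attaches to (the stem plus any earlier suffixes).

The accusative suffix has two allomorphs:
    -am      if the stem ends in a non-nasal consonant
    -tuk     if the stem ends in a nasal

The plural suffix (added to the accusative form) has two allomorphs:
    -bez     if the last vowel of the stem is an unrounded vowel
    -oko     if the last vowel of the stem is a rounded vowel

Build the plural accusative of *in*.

Since the final consonant of *in* is /n/ (a nasal), it takes -tuk, giving *intuk*.
The accusative form *intuk* — last vowel /u/ (a rounded vowel) → -oko → *intukoko*.

intukoko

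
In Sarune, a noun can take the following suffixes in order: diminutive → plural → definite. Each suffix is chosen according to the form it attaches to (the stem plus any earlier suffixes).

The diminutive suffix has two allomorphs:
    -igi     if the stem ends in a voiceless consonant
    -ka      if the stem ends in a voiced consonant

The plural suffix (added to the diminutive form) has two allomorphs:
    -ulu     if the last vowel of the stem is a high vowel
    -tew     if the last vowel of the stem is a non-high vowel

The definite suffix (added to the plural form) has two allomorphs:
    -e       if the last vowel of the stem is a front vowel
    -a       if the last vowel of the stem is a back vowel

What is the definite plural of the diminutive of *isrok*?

*isrok*: final consonant = /k/, voiceless → -igi → *isrokigi*.
The diminutive form *isrokigi* — last vowel /i/ (a high vowel) → -ulu → *isrokigiulu*.
The plural form *isrokigiulu*: last vowel = /u/, a back vowel → -a → *isrokigiulua*.

isrokigiulua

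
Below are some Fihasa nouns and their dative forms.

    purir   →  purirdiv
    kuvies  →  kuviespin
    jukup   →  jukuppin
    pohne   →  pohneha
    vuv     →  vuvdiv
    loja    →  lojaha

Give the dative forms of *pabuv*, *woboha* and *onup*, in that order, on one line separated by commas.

pabuvdiv, wobohaha, onuppin

The pattern is voicing of the final sound: -pin when the stem ends in a voiceless consonant (*kuvies*, *jukup*); -div when the stem ends in a voiced consonant (*purir*, *vuv*); -ha when the stem ends in a vowel (*pohne*, *loja*).
*pabuv* — final sound /v/ (a voiced consonant) → -div → *pabuvdiv*.
*woboha*: final sound = /a/, a vowel → -ha → *wobohaha*.
Since the final sound of *onup* is /p/ (a voiceless consonant), it takes -pin, giving *onuppin*.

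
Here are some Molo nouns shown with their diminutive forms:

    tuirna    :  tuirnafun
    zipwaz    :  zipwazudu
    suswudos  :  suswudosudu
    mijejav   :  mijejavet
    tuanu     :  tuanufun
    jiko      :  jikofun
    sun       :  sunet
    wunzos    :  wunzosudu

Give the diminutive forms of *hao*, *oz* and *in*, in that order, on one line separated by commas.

Looking at the final sound of each stem: -udu when the stem ends in a sibilant (*zipwaz*, *suswudos*, *wunzos*); -et when the stem ends in a non-sibilant consonant (*mijejav*, *sun*); -fun when the stem ends in a vowel (*tuirna*, *tuanu*, *jiko*).
The final sound of *hao* is /o/, which is a vowel, so the suffix is -fun, giving *haofun*.
Since the final sound of *oz* is /z/ (a sibilant), it takes -udu, giving *ozudu*.
The final sound of *in* is /n/, which is a non-sibilant consonant, so the suffix is -et, giving *inet*.

haofun, ozudu, inet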